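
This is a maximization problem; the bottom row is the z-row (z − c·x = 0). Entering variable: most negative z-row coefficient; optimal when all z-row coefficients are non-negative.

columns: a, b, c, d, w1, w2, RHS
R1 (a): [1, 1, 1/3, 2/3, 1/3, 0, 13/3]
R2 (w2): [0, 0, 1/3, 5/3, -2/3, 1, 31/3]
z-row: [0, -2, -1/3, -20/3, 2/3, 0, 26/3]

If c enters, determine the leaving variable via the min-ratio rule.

Column c entries and ratios — a: (13/3)/(1/3) = 13; w2: (31/3)/(1/3) = 31.
Smallest ratio is 13 in the row of a, so a leaves.

a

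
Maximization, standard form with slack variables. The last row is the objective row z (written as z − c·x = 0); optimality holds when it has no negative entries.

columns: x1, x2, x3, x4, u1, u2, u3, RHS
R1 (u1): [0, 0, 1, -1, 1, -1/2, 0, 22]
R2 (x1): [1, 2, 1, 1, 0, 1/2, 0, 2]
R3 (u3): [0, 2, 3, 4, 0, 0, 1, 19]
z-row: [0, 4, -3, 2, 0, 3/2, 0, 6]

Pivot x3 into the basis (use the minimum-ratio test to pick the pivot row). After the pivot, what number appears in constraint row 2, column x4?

1

Ratio test on column x3 — row 1: 22/1 = 22; row 2: 2/1 = 2; row 3: 19/3 = 19/3. Minimum is 2 at row 2 (x1 leaves); pivot element 1.
Divide row 2 by 1; eliminate column x3 from the other rows.
In the new row 2, the x4 entry is the old entry divided by the pivot: 1/1 = 1.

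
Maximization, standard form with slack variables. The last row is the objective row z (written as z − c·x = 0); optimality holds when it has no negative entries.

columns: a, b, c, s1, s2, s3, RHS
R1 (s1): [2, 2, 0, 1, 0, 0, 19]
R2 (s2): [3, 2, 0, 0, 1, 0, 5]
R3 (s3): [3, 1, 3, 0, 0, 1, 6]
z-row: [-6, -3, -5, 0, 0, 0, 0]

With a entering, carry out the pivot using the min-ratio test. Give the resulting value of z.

10

Ratio test on column a — row 1: 19/2 = 19/2; row 2: 5/3 = 5/3; row 3: 6/3 = 2. Minimum is 5/3 at row 2 (s2 leaves); pivot element 3.
Pivot on row 2; the z-row RHS becomes 0 − (-6)·(5/3) = 10.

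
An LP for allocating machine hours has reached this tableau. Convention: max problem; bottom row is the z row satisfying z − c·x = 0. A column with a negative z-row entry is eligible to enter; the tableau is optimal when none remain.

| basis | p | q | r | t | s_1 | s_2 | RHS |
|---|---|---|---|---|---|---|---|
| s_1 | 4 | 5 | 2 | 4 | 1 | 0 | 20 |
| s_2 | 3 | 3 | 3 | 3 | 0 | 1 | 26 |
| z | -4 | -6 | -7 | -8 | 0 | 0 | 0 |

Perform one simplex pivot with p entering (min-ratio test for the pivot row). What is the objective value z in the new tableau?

Ratio test on column p — row 1: 20/4 = 5; row 2: 26/3 = 26/3. Minimum is 5 at row 1 (s_1 leaves); pivot element 4.
Pivot on row 1; the z-row RHS becomes 0 − (-4)·5 = 20.

20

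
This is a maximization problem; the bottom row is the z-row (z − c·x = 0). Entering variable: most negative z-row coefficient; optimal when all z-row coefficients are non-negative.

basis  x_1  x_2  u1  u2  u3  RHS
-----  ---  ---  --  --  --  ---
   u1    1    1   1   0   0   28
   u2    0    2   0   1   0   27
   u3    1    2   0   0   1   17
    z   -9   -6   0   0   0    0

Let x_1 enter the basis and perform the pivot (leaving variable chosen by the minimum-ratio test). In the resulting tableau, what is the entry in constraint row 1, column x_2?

Ratio test on column x_1 — row 1: 28/1 = 28; row 2: entry 0 ≤ 0; row 3: 17/1 = 17. Minimum is 17 at row 3 (u3 leaves); pivot element 1.
Divide row 3 by 1; eliminate column x_1 from the other rows.
Row 1 update in column x_2: 1 − 1·2 = -1.

-1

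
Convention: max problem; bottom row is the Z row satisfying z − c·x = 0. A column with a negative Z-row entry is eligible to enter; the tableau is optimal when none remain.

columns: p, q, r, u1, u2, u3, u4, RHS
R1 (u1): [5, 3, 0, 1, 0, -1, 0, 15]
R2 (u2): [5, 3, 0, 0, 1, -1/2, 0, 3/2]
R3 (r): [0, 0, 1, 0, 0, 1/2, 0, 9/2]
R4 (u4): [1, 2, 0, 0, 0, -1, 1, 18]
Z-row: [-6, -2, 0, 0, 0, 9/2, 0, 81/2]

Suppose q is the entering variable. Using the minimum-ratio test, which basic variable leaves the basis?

Column q entries and ratios — u1: 15/3 = 5; u2: (3/2)/3 = 1/2; r: 0 ≤ 0, skip; u4: 18/2 = 9.
Smallest ratio is 1/2 in the row of u2, so u2 leaves.

u2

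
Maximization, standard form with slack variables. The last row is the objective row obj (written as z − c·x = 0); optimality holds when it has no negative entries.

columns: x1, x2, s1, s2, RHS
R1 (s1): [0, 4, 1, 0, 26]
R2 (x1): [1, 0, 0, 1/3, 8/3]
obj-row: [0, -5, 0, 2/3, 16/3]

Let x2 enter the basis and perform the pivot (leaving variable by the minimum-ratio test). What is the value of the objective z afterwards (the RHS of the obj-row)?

Ratio test on column x2 — row 1: 26/4 = 13/2; row 2: entry 0 ≤ 0. Minimum is 13/2 at row 1 (s1 leaves); pivot element 4.
Pivot on row 1; the obj-row RHS becomes 16/3 − (-5)·(13/2) = 227/6.

227/6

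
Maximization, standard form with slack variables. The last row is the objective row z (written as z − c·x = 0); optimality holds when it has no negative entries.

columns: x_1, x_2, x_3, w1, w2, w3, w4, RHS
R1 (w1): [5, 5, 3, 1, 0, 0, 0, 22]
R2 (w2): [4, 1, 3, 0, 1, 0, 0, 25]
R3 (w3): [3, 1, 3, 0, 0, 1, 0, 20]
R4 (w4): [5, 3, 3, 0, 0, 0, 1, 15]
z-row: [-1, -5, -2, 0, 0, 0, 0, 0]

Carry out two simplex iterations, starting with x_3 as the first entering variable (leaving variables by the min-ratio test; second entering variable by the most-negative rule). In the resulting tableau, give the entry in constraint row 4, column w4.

5/6

Ratio test on column x_3 — row 1: 22/3 = 22/3; row 2: 25/3 = 25/3; row 3: 20/3 = 20/3; row 4: 15/3 = 5. Minimum is 5 at row 4 (w4 leaves); pivot element 3.
Divide row 4 by 3; eliminate column x_3 from the other rows.
Second iteration: most negative z-row entry is -3 in column x_2, so x_2 enters.
Ratio test on column x_2 — row 1: 7/2 = 7/2; row 2: entry -2 ≤ 0; row 3: entry -2 ≤ 0; row 4: 5/1 = 5. Minimum is 7/2 at row 1 (w1 leaves); pivot element 2.
Divide row 1 by 2; eliminate column x_2 from the other rows.
After both pivots, the entry at constraint row 4, column w4 is 5/6.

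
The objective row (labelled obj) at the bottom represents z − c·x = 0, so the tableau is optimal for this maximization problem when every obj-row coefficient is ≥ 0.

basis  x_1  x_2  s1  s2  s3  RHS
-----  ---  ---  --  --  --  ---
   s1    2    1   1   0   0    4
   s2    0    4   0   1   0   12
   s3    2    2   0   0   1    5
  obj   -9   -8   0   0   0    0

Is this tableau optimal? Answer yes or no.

The obj-row has a negative entry -9 in column x_1, so it is not optimal.

no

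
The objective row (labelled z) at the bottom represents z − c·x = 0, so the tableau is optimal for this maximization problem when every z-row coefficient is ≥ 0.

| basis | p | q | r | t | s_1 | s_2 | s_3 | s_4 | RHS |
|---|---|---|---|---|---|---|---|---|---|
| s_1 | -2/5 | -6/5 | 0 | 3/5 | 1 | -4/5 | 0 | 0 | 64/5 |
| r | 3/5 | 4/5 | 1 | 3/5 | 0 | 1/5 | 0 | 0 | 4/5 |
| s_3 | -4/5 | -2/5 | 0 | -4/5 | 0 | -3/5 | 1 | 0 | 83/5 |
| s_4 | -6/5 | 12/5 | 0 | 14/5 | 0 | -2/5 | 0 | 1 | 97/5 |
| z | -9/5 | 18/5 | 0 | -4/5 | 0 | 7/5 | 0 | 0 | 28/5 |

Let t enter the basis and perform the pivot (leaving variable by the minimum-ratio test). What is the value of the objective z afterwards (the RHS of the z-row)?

Ratio test on column t — row 1: (64/5)/(3/5) = 64/3; row 2: (4/5)/(3/5) = 4/3; row 3: entry -4/5 ≤ 0; row 4: (97/5)/(14/5) = 97/14. Minimum is 4/3 at row 2 (r leaves); pivot element 3/5.
Pivot on row 2; the z-row RHS becomes 28/5 − (-4/5)·(4/3) = 20/3.

20/3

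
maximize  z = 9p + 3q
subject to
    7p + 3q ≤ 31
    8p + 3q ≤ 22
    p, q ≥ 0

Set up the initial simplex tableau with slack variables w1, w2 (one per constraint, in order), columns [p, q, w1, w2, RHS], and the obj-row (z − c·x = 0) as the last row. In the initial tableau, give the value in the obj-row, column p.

The obj-row carries the negated objective coefficients: the p entry is -9.

-9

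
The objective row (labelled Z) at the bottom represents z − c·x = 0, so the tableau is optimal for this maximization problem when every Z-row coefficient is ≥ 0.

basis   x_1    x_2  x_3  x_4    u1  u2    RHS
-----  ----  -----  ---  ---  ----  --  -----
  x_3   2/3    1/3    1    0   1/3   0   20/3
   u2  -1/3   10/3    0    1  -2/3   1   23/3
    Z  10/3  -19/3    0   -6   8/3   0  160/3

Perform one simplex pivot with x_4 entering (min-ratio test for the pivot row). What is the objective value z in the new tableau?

Ratio test on column x_4 — row 1: entry 0 ≤ 0; row 2: (23/3)/1 = 23/3. Minimum is 23/3 at row 2 (u2 leaves); pivot element 1.
Pivot on row 2; the Z-row RHS becomes 160/3 − (-6)·(23/3) = 298/3.

298/3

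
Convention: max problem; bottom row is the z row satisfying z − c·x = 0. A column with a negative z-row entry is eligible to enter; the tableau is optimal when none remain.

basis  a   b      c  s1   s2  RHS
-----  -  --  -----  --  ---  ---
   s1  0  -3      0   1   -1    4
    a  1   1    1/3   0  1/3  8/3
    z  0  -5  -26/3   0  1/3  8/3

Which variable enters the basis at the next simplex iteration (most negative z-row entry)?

c

Negative z-row entries: b: -5, c: -26/3.
The most negative is -26/3 in column c, so c enters.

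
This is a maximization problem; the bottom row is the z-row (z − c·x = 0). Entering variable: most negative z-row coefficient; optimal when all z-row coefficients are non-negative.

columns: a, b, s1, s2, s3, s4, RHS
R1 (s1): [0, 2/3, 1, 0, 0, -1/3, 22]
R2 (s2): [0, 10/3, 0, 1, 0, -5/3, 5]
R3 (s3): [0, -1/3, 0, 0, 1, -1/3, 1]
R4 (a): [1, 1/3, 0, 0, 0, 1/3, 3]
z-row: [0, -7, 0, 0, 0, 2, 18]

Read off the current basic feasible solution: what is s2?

5

s2 is basic (row 2); its value is the RHS of that row, 5.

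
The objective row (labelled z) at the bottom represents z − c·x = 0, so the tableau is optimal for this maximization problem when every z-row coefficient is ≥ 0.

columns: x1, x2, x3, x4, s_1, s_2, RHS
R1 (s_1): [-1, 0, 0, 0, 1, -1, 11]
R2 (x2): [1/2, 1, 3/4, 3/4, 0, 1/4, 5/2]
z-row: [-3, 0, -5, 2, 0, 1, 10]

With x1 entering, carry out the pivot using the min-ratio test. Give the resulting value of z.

Ratio test on column x1 — row 1: entry -1 ≤ 0; row 2: (5/2)/(1/2) = 5. Minimum is 5 at row 2 (x2 leaves); pivot element 1/2.
Pivot on row 2; the z-row RHS becomes 10 − (-3)·5 = 25.

25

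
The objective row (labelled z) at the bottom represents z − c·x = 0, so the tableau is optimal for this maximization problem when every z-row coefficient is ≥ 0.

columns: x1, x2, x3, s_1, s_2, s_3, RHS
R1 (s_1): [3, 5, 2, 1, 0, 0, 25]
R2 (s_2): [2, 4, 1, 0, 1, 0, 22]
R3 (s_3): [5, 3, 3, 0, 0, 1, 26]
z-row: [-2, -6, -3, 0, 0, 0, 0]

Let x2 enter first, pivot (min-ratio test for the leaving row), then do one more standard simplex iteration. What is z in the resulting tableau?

Ratio test on column x2 — row 1: 25/5 = 5; row 2: 22/4 = 11/2; row 3: 26/3 = 26/3. Minimum is 5 at row 1 (s_1 leaves); pivot element 5.
Pivot on row 1; the z-row RHS becomes 0 − (-6)·5 = 30.
Next entering variable (most negative z-row entry -3/5): x3.
Ratio test on column x3 — row 1: 5/(2/5) = 25/2; row 2: entry -3/5 ≤ 0; row 3: 11/(9/5) = 55/9. Minimum is 55/9 at row 3 (s_3 leaves); pivot element 9/5.
After the second pivot the z-row RHS is 30 − (-3/5)·(55/9) = 101/3.

101/3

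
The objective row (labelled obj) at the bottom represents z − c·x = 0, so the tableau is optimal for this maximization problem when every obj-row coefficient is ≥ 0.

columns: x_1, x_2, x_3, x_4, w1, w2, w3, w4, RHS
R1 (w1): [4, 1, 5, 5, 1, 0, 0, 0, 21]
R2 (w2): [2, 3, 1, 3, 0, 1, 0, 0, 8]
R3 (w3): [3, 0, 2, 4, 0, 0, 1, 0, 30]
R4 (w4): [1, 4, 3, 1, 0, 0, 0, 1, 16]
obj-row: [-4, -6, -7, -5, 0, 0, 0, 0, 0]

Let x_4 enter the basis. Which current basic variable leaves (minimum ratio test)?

w2

Column x_4 entries and ratios — w1: 21/5 = 21/5; w2: 8/3 = 8/3; w3: 30/4 = 15/2; w4: 16/1 = 16.
Smallest ratio is 8/3 in the row of w2, so w2 leaves.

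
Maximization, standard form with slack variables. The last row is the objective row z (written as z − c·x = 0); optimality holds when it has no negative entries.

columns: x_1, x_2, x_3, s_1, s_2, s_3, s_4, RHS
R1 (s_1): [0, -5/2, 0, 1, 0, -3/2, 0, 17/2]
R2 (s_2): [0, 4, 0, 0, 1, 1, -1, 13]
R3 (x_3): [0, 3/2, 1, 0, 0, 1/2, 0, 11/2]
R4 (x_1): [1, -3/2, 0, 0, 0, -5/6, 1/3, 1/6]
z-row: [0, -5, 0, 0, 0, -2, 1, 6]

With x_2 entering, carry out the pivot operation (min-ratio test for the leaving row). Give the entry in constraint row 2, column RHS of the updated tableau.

13/4

Ratio test on column x_2 — row 1: entry -5/2 ≤ 0; row 2: 13/4 = 13/4; row 3: (11/2)/(3/2) = 11/3; row 4: entry -3/2 ≤ 0. Minimum is 13/4 at row 2 (s_2 leaves); pivot element 4.
Divide row 2 by 4; eliminate column x_2 from the other rows.
In the new row 2, the RHS entry is the old entry divided by the pivot: 13/4 = 13/4.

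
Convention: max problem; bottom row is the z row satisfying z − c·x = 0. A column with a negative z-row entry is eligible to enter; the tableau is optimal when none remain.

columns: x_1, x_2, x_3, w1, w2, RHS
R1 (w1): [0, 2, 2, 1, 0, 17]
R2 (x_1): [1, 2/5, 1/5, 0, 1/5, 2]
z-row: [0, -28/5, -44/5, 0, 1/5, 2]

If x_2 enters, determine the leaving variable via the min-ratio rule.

x_1

Column x_2 entries and ratios — w1: 17/2 = 17/2; x_1: 2/(2/5) = 5.
Smallest ratio is 5 in the row of x_1, so x_1 leaves.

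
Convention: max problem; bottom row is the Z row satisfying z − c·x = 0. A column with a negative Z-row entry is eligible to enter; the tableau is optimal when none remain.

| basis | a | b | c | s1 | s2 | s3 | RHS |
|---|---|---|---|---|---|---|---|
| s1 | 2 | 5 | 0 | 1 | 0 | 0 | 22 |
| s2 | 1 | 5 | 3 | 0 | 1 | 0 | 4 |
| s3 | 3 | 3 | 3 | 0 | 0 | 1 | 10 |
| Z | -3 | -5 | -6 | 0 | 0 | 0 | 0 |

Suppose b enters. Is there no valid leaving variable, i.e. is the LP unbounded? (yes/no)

no

Column b has positive entries in row(s) 1, 2, 3, so the ratio test bounds it — not unbounded.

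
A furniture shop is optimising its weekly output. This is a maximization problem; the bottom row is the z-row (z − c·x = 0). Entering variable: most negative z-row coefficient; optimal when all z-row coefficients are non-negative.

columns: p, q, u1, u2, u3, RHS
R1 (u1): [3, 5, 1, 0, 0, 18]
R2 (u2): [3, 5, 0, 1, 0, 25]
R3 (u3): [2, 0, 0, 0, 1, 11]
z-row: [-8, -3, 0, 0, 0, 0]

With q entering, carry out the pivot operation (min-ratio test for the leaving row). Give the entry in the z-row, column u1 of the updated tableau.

Ratio test on column q — row 1: 18/5 = 18/5; row 2: 25/5 = 5; row 3: entry 0 ≤ 0. Minimum is 18/5 at row 1 (u1 leaves); pivot element 5.
Divide row 1 by 5; eliminate column q from the other rows.
z-row update in column u1: 0 − (-3)·(1/5) = 3/5.

3/5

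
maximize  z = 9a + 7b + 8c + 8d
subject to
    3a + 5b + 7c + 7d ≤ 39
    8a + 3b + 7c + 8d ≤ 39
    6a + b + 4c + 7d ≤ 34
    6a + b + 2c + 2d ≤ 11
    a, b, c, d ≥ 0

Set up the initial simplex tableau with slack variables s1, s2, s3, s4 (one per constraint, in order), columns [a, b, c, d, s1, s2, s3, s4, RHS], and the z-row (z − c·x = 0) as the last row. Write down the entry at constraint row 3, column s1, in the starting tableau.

Slack s1 belongs to constraint 1; its column is the unit vector e_1, so the entry in row 3 is 0.

0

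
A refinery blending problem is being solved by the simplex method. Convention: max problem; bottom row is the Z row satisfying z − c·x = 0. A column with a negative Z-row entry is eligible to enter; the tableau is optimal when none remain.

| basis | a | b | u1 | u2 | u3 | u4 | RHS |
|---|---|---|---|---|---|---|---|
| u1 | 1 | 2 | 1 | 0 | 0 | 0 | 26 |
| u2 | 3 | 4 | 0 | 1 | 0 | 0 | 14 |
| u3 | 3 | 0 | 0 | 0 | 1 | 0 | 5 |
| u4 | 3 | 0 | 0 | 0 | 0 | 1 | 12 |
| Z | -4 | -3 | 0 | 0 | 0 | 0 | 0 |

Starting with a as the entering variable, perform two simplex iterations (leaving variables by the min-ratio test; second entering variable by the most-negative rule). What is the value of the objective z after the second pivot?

161/12

Ratio test on column a — row 1: 26/1 = 26; row 2: 14/3 = 14/3; row 3: 5/3 = 5/3; row 4: 12/3 = 4. Minimum is 5/3 at row 3 (u3 leaves); pivot element 3.
Pivot on row 3; the Z-row RHS becomes 0 − (-4)·(5/3) = 20/3.
Next entering variable (most negative Z-row entry -3): b.
Ratio test on column b — row 1: (73/3)/2 = 73/6; row 2: 9/4 = 9/4; row 3: entry 0 ≤ 0; row 4: entry 0 ≤ 0. Minimum is 9/4 at row 2 (u2 leaves); pivot element 4.
After the second pivot the Z-row RHS is 20/3 − (-3)·(9/4) = 161/12.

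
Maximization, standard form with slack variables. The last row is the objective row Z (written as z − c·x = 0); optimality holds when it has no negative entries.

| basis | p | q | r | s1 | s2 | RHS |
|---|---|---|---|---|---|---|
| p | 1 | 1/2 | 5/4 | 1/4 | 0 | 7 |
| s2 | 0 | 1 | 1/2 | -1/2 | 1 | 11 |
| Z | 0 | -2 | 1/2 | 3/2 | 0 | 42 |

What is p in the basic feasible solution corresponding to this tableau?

p is basic (row 1); its value is the RHS of that row, 7.

7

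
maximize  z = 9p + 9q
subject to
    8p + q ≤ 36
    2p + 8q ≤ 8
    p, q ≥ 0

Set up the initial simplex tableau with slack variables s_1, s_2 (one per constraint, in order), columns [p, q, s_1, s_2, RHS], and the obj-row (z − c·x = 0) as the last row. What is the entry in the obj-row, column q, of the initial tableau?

The obj-row carries the negated objective coefficients: the q entry is -9.

-9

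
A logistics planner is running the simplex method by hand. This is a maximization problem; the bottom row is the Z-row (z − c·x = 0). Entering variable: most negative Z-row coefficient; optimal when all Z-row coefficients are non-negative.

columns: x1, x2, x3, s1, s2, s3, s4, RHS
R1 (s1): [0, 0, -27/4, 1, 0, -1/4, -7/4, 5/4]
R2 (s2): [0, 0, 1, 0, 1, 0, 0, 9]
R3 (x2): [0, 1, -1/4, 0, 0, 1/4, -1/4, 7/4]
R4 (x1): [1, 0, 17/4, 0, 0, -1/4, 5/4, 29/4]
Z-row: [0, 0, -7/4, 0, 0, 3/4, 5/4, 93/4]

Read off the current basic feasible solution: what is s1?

s1 is basic (row 1); its value is the RHS of that row, 5/4.

5/4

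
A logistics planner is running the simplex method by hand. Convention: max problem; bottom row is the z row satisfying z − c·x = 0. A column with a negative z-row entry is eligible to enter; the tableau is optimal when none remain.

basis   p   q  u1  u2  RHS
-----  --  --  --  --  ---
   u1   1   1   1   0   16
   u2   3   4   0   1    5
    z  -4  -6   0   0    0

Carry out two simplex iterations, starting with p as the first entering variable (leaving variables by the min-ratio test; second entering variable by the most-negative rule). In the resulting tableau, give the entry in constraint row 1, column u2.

Ratio test on column p — row 1: 16/1 = 16; row 2: 5/3 = 5/3. Minimum is 5/3 at row 2 (u2 leaves); pivot element 3.
Divide row 2 by 3; eliminate column p from the other rows.
Second iteration: most negative z-row entry is -2/3 in column q, so q enters.
Ratio test on column q — row 1: entry -1/3 ≤ 0; row 2: (5/3)/(4/3) = 5/4. Minimum is 5/4 at row 2 (p leaves); pivot element 4/3.
Divide row 2 by 4/3; eliminate column q from the other rows.
After both pivots, the entry at constraint row 1, column u2 is -1/4.

-1/4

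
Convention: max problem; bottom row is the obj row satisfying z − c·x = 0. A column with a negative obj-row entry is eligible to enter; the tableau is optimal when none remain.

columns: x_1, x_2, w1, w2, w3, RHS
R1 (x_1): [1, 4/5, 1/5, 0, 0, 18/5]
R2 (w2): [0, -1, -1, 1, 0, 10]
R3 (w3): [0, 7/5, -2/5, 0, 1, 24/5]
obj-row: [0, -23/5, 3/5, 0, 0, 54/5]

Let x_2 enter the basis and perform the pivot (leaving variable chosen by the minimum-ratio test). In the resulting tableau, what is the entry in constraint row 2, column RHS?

Ratio test on column x_2 — row 1: (18/5)/(4/5) = 9/2; row 2: entry -1 ≤ 0; row 3: (24/5)/(7/5) = 24/7. Minimum is 24/7 at row 3 (w3 leaves); pivot element 7/5.
Divide row 3 by 7/5; eliminate column x_2 from the other rows.
Row 2 update in column RHS: 10 − (-1)·(24/7) = 94/7.

94/7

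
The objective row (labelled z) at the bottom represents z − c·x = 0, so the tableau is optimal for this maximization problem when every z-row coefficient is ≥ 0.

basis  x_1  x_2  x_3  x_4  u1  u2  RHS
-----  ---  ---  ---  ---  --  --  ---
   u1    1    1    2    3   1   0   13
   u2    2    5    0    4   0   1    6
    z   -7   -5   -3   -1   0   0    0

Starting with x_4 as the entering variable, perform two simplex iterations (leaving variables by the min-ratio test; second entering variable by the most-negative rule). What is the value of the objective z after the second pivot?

21

Ratio test on column x_4 — row 1: 13/3 = 13/3; row 2: 6/4 = 3/2. Minimum is 3/2 at row 2 (u2 leaves); pivot element 4.
Pivot on row 2; the z-row RHS becomes 0 − (-1)·(3/2) = 3/2.
Next entering variable (most negative z-row entry -13/2): x_1.
Ratio test on column x_1 — row 1: entry -1/2 ≤ 0; row 2: (3/2)/(1/2) = 3. Minimum is 3 at row 2 (x_4 leaves); pivot element 1/2.
After the second pivot the z-row RHS is 3/2 − (-13/2)·3 = 21.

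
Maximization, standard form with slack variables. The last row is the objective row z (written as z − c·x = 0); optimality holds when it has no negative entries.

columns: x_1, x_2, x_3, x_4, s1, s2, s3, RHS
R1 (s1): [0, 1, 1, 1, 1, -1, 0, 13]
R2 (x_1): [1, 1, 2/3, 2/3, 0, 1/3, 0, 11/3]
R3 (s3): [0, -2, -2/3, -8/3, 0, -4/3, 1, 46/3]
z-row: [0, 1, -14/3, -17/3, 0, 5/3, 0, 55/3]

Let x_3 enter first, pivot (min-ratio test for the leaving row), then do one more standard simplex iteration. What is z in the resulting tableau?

Ratio test on column x_3 — row 1: 13/1 = 13; row 2: (11/3)/(2/3) = 11/2; row 3: entry -2/3 ≤ 0. Minimum is 11/2 at row 2 (x_1 leaves); pivot element 2/3.
Pivot on row 2; the z-row RHS becomes 55/3 − (-14/3)·(11/2) = 44.
Next entering variable (most negative z-row entry -1): x_4.
Ratio test on column x_4 — row 1: entry 0 ≤ 0; row 2: (11/2)/1 = 11/2; row 3: entry -2 ≤ 0. Minimum is 11/2 at row 2 (x_3 leaves); pivot element 1.
After the second pivot the z-row RHS is 44 − (-1)·(11/2) = 99/2.

99/2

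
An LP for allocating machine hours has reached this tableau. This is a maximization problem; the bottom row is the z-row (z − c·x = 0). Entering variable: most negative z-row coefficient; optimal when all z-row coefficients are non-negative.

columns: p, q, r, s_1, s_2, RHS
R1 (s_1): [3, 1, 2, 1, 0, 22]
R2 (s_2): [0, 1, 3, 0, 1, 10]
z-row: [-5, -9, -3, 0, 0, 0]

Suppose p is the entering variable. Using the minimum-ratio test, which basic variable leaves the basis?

s_1

Column p entries and ratios — s_1: 22/3 = 22/3; s_2: 0 ≤ 0, skip.
Smallest ratio is 22/3 in the row of s_1, so s_1 leaves.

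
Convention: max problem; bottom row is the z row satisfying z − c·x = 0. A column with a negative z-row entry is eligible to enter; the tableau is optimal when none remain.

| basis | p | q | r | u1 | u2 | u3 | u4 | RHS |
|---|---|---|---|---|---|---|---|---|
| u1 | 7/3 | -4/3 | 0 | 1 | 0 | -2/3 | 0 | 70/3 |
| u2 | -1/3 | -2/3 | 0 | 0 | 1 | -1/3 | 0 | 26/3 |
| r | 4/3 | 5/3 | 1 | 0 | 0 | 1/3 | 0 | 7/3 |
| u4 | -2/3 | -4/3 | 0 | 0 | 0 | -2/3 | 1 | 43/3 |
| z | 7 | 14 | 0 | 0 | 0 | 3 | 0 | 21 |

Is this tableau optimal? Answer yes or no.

yes

Every z-row coefficient is ≥ 0, so the tableau is optimal.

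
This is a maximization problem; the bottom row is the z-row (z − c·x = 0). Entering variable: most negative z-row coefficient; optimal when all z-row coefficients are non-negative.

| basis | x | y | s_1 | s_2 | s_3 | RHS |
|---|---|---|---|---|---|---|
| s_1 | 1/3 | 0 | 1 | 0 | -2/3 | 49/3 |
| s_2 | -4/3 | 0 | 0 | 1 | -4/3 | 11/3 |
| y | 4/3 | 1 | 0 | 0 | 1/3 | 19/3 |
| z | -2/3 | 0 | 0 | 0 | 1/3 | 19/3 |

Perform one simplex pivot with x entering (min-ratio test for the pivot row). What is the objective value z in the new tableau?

19/2

Ratio test on column x — row 1: (49/3)/(1/3) = 49; row 2: entry -4/3 ≤ 0; row 3: (19/3)/(4/3) = 19/4. Minimum is 19/4 at row 3 (y leaves); pivot element 4/3.
Pivot on row 3; the z-row RHS becomes 19/3 − (-2/3)·(19/4) = 19/2.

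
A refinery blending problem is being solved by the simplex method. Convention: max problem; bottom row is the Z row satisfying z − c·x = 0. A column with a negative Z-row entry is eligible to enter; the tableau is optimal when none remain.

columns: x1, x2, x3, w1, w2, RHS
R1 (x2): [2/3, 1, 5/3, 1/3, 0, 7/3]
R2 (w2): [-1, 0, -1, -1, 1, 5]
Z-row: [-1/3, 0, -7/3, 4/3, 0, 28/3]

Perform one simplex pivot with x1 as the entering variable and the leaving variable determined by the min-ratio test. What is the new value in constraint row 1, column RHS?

Ratio test on column x1 — row 1: (7/3)/(2/3) = 7/2; row 2: entry -1 ≤ 0. Minimum is 7/2 at row 1 (x2 leaves); pivot element 2/3.
Divide row 1 by 2/3; eliminate column x1 from the other rows.
In the new row 1, the RHS entry is the old entry divided by the pivot: (7/3)/(2/3) = 7/2.

7/2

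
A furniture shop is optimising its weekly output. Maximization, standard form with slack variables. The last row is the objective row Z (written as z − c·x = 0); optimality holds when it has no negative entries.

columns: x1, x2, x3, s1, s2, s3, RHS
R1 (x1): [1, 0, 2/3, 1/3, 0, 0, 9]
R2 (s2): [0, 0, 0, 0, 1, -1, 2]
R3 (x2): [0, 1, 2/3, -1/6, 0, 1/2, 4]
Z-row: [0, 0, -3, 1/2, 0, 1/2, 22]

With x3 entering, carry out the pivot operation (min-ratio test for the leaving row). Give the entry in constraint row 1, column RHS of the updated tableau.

5

Ratio test on column x3 — row 1: 9/(2/3) = 27/2; row 2: entry 0 ≤ 0; row 3: 4/(2/3) = 6. Minimum is 6 at row 3 (x2 leaves); pivot element 2/3.
Divide row 3 by 2/3; eliminate column x3 from the other rows.
Row 1 update in column RHS: 9 − (2/3)·6 = 5.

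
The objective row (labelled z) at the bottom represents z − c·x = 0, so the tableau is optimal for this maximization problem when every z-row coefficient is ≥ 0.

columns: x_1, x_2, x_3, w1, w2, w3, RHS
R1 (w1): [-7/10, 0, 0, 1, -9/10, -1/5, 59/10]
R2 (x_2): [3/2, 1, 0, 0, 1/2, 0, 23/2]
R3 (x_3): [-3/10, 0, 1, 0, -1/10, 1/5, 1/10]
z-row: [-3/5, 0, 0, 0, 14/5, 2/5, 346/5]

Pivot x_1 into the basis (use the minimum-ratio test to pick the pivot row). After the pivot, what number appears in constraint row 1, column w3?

-1/5

Ratio test on column x_1 — row 1: entry -7/10 ≤ 0; row 2: (23/2)/(3/2) = 23/3; row 3: entry -3/10 ≤ 0. Minimum is 23/3 at row 2 (x_2 leaves); pivot element 3/2.
Divide row 2 by 3/2; eliminate column x_1 from the other rows.
Row 1 update in column w3: -1/5 − (-7/10)·0 = -1/5.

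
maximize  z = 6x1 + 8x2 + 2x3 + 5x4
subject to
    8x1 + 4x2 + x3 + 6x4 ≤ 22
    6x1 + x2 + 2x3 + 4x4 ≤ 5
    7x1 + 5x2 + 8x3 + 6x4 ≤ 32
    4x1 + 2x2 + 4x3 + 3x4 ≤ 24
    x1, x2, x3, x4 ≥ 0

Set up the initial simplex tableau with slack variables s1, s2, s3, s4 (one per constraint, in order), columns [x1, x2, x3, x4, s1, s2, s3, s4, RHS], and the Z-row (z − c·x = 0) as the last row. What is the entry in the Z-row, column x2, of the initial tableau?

The Z-row carries the negated objective coefficients: the x2 entry is -8.

-8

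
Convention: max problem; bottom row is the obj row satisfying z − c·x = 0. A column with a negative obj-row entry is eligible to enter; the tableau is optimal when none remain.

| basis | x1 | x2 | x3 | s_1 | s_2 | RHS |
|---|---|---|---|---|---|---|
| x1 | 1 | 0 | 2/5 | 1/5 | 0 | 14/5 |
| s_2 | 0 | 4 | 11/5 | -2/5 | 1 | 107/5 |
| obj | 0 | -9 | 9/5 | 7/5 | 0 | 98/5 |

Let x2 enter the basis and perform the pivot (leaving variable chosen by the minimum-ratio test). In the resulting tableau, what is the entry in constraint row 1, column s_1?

Ratio test on column x2 — row 1: entry 0 ≤ 0; row 2: (107/5)/4 = 107/20. Minimum is 107/20 at row 2 (s_2 leaves); pivot element 4.
Divide row 2 by 4; eliminate column x2 from the other rows.
Row 1 update in column s_1: 1/5 − 0·(-1/10) = 1/5.

1/5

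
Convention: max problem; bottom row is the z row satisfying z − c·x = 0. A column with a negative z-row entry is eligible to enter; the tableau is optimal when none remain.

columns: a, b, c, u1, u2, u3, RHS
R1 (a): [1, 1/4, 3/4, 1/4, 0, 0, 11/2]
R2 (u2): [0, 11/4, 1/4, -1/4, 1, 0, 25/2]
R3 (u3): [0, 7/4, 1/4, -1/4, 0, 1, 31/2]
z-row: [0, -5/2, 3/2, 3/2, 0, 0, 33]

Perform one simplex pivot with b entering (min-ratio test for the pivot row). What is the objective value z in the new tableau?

488/11

Ratio test on column b — row 1: (11/2)/(1/4) = 22; row 2: (25/2)/(11/4) = 50/11; row 3: (31/2)/(7/4) = 62/7. Minimum is 50/11 at row 2 (u2 leaves); pivot element 11/4.
Pivot on row 2; the z-row RHS becomes 33 − (-5/2)·(50/11) = 488/11.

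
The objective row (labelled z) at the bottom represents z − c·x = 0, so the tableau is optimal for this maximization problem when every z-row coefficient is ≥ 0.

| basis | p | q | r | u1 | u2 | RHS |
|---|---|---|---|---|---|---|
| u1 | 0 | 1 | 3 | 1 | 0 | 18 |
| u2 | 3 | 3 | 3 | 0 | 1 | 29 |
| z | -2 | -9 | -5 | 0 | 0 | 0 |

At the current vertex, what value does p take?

0

p is not in the basis, so in the current basic feasible solution p = 0.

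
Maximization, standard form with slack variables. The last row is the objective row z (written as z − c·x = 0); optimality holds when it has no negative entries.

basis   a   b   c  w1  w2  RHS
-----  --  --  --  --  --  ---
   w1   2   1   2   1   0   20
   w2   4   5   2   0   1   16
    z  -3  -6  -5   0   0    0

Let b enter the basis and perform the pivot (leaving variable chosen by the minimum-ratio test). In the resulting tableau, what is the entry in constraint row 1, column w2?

Ratio test on column b — row 1: 20/1 = 20; row 2: 16/5 = 16/5. Minimum is 16/5 at row 2 (w2 leaves); pivot element 5.
Divide row 2 by 5; eliminate column b from the other rows.
Row 1 update in column w2: 0 − 1·(1/5) = -1/5.

-1/5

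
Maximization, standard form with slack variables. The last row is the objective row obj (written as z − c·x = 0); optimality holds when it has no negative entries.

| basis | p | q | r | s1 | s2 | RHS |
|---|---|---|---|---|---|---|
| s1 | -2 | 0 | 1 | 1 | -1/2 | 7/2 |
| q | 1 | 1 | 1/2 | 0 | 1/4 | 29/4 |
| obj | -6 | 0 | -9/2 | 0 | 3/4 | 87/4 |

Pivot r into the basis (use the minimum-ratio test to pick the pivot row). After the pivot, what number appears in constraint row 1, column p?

-2

Ratio test on column r — row 1: (7/2)/1 = 7/2; row 2: (29/4)/(1/2) = 29/2. Minimum is 7/2 at row 1 (s1 leaves); pivot element 1.
Divide row 1 by 1; eliminate column r from the other rows.
In the new row 1, the p entry is the old entry divided by the pivot: (-2)/1 = -2.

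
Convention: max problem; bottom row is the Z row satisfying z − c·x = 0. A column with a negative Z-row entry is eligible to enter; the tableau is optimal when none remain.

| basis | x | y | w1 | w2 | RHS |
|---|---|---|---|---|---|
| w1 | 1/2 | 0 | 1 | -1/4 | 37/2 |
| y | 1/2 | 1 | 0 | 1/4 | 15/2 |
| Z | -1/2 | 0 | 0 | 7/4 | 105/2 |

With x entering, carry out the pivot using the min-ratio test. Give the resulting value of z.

60

Ratio test on column x — row 1: (37/2)/(1/2) = 37; row 2: (15/2)/(1/2) = 15. Minimum is 15 at row 2 (y leaves); pivot element 1/2.
Pivot on row 2; the Z-row RHS becomes 105/2 − (-1/2)·15 = 60.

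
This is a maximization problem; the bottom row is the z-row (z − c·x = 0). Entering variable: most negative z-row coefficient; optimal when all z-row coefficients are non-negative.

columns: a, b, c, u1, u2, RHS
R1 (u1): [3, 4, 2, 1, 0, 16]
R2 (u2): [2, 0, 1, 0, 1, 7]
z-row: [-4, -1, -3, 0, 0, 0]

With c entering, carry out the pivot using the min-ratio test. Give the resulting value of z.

21

Ratio test on column c — row 1: 16/2 = 8; row 2: 7/1 = 7. Minimum is 7 at row 2 (u2 leaves); pivot element 1.
Pivot on row 2; the z-row RHS becomes 0 − (-3)·7 = 21.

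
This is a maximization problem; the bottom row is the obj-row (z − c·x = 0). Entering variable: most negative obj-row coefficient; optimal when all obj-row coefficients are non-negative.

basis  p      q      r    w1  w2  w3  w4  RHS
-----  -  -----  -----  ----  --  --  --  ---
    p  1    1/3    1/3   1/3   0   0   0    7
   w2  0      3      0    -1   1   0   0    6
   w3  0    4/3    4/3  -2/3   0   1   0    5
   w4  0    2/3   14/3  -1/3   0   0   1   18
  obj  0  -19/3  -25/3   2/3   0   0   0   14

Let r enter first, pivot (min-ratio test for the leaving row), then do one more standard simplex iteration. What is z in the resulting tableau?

369/8

Ratio test on column r — row 1: 7/(1/3) = 21; row 2: entry 0 ≤ 0; row 3: 5/(4/3) = 15/4; row 4: 18/(14/3) = 27/7. Minimum is 15/4 at row 3 (w3 leaves); pivot element 4/3.
Pivot on row 3; the obj-row RHS becomes 14 − (-25/3)·(15/4) = 181/4.
Next entering variable (most negative obj-row entry -7/2): w1.
Ratio test on column w1 — row 1: (23/4)/(1/2) = 23/2; row 2: entry -1 ≤ 0; row 3: entry -1/2 ≤ 0; row 4: (1/2)/2 = 1/4. Minimum is 1/4 at row 4 (w4 leaves); pivot element 2.
After the second pivot the obj-row RHS is 181/4 − (-7/2)·(1/4) = 369/8.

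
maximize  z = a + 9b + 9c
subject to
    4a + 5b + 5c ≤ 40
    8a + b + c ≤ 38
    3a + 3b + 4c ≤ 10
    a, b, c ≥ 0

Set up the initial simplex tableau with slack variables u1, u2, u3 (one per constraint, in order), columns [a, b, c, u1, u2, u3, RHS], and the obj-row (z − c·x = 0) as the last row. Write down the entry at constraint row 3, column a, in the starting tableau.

3

Constraint 3 has coefficient 3 on a.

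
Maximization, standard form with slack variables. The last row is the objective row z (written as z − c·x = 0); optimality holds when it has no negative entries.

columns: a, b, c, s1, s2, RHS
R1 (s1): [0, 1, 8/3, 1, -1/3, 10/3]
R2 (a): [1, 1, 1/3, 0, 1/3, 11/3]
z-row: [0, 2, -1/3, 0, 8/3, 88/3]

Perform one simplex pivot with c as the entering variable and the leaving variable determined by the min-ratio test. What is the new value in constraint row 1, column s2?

Ratio test on column c — row 1: (10/3)/(8/3) = 5/4; row 2: (11/3)/(1/3) = 11. Minimum is 5/4 at row 1 (s1 leaves); pivot element 8/3.
Divide row 1 by 8/3; eliminate column c from the other rows.
In the new row 1, the s2 entry is the old entry divided by the pivot: (-1/3)/(8/3) = -1/8.

-1/8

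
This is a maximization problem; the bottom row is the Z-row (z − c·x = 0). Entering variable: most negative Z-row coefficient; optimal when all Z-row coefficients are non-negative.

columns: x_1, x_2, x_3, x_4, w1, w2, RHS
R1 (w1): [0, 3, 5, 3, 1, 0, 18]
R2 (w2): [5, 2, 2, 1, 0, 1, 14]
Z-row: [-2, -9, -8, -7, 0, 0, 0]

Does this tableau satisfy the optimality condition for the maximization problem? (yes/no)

The Z-row has a negative entry -9 in column x_2, so it is not optimal.

no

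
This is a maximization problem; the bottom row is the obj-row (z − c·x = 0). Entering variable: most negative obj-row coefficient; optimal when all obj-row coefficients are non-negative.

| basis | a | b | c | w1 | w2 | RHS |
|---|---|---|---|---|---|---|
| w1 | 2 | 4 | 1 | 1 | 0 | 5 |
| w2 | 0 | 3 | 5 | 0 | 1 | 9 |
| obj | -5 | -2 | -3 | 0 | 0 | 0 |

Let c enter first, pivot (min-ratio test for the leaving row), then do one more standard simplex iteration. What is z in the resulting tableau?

Ratio test on column c — row 1: 5/1 = 5; row 2: 9/5 = 9/5. Minimum is 9/5 at row 2 (w2 leaves); pivot element 5.
Pivot on row 2; the obj-row RHS becomes 0 − (-3)·(9/5) = 27/5.
Next entering variable (most negative obj-row entry -5): a.
Ratio test on column a — row 1: (16/5)/2 = 8/5; row 2: entry 0 ≤ 0. Minimum is 8/5 at row 1 (w1 leaves); pivot element 2.
After the second pivot the obj-row RHS is 27/5 − (-5)·(8/5) = 67/5.

67/5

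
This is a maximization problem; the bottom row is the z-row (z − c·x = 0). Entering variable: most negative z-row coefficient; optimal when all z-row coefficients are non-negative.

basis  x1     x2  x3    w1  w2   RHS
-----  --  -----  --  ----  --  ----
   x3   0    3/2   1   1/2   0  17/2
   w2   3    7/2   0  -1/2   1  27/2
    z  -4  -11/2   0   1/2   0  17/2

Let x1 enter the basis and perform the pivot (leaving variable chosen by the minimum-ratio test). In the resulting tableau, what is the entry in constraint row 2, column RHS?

Ratio test on column x1 — row 1: entry 0 ≤ 0; row 2: (27/2)/3 = 9/2. Minimum is 9/2 at row 2 (w2 leaves); pivot element 3.
Divide row 2 by 3; eliminate column x1 from the other rows.
In the new row 2, the RHS entry is the old entry divided by the pivot: (27/2)/3 = 9/2.

9/2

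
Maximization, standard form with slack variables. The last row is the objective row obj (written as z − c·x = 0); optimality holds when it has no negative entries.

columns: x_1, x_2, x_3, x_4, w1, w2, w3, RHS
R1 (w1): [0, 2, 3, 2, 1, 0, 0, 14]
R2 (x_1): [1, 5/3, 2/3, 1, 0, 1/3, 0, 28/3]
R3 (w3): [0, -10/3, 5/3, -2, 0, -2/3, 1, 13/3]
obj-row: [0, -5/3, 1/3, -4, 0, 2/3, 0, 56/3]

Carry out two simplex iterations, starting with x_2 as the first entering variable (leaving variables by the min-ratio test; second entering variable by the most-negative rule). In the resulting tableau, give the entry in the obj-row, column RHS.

77/2

Ratio test on column x_2 — row 1: 14/2 = 7; row 2: (28/3)/(5/3) = 28/5; row 3: entry -10/3 ≤ 0. Minimum is 28/5 at row 2 (x_1 leaves); pivot element 5/3.
Divide row 2 by 5/3; eliminate column x_2 from the other rows.
Second iteration: most negative obj-row entry is -3 in column x_4, so x_4 enters.
Ratio test on column x_4 — row 1: (14/5)/(4/5) = 7/2; row 2: (28/5)/(3/5) = 28/3; row 3: entry 0 ≤ 0. Minimum is 7/2 at row 1 (w1 leaves); pivot element 4/5.
Divide row 1 by 4/5; eliminate column x_4 from the other rows.
After both pivots, the entry at the obj-row, column RHS is 77/2.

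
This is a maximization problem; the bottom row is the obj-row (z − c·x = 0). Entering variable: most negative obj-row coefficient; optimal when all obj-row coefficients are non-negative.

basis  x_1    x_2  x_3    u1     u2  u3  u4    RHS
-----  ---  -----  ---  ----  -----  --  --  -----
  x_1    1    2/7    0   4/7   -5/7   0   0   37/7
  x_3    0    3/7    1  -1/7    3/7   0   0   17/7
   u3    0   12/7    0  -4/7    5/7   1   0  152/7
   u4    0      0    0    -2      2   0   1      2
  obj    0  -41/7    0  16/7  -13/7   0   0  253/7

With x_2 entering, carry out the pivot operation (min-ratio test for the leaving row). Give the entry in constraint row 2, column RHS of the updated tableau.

Ratio test on column x_2 — row 1: (37/7)/(2/7) = 37/2; row 2: (17/7)/(3/7) = 17/3; row 3: (152/7)/(12/7) = 38/3; row 4: entry 0 ≤ 0. Minimum is 17/3 at row 2 (x_3 leaves); pivot element 3/7.
Divide row 2 by 3/7; eliminate column x_2 from the other rows.
In the new row 2, the RHS entry is the old entry divided by the pivot: (17/7)/(3/7) = 17/3.

17/3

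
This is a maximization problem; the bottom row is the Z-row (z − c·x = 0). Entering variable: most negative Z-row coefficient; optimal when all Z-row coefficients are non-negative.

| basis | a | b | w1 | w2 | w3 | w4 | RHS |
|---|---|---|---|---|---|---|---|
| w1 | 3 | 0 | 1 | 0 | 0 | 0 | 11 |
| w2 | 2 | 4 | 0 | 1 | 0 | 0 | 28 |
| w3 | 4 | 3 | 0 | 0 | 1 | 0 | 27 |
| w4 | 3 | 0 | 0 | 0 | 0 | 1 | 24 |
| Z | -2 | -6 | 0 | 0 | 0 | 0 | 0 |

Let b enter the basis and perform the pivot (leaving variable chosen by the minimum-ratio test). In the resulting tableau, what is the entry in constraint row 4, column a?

3

Ratio test on column b — row 1: entry 0 ≤ 0; row 2: 28/4 = 7; row 3: 27/3 = 9; row 4: entry 0 ≤ 0. Minimum is 7 at row 2 (w2 leaves); pivot element 4.
Divide row 2 by 4; eliminate column b from the other rows.
Row 4 update in column a: 3 − 0·(1/2) = 3.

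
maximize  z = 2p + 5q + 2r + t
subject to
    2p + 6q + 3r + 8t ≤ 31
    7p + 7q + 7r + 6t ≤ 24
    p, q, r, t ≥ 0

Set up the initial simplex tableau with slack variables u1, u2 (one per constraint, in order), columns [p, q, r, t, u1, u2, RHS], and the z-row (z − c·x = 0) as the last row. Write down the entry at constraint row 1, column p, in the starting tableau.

2

Constraint 1 has coefficient 2 on p.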